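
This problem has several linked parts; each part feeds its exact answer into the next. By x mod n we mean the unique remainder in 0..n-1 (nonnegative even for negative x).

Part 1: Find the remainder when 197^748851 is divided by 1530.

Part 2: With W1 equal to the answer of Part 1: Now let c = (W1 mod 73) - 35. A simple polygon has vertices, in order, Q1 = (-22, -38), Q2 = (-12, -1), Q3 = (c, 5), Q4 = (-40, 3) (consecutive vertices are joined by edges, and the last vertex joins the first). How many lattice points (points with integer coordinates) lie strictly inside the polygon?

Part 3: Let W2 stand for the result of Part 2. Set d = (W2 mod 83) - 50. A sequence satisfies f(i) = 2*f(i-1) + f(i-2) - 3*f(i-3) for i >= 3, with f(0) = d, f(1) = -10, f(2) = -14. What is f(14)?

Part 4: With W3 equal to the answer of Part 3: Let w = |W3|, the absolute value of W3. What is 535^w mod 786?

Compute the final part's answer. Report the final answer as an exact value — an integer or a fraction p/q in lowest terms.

61

Part 1: squarings mod 1530: 197^1=197, 197^2=559, 197^4=361, 197^8=271, 197^16=1, 197^32=1, 197^64=1, 197^128=1, 197^256=1, 197^512=1, 197^1024=1, 197^2048=1, 197^4096=1, 197^8192=1, 197^16384=1, 197^32768=1, 197^65536=1, 197^131072=1, 197^262144=1, 197^524288=1; 197^748851 = 197^1 * 197^2 * 197^16 * 197^32 * 197^256 * 197^1024 * 197^2048 * 197^8192 * 197^16384 * 197^65536 * 197^131072 * 197^524288 = 1493 (mod 1530); answer 1493
Part 2: W1 = 1493; c = -2; cross terms: (-22*-1 - -12*-38)=-434, (-12*5 - -2*-1)=-62, (-2*3 - -40*5)=194, (-40*-38 - -22*3)=1586; twice the area = |1284| = 1284; area = 642; boundary points = 1 + 2 + 2 + 1 = 6; strictly interior points = area - boundary/2 + 1 = 640; answer 640
Part 3: W2 = 640; d = 9; f(3) = 2*(-14) + 1*(-10) - 3*(9) = -65; iterating: f(3)=-65, f(4)=-114, f(5)=-251, f(6)=-421, f(7)=-751, f(8)=-1170, f(9)=-1828, f(10)=-2573, f(11)=-3464, f(12)=-4017, f(13)=-3779, f(14)=-1183; answer -1183
Part 4: W3 = -1183; w = 1183; squarings mod 786: 535^1=535, 535^2=121, 535^4=493, 535^8=175, 535^16=757, 535^32=55, 535^64=667, 535^128=13, 535^256=169, 535^512=265, 535^1024=271; 535^1183 = 535^1 * 535^2 * 535^4 * 535^8 * 535^16 * 535^128 * 535^1024 = 61 (mod 786); answer 61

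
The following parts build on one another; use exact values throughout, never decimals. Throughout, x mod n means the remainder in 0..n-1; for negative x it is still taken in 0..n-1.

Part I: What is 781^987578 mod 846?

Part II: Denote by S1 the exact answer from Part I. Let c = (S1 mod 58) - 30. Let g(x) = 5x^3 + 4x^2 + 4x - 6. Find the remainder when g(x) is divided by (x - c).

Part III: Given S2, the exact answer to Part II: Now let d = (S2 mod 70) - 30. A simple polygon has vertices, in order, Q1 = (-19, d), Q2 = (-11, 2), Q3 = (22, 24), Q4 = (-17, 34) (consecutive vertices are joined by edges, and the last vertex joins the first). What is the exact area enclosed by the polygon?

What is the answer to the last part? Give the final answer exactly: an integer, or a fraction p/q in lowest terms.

Part I: squarings mod 846: 781^1=781, 781^2=841, 781^4=25, 781^8=625, 781^16=619, 781^32=769, 781^64=7, 781^128=49, 781^256=709, 781^512=157, 781^1024=115, 781^2048=535, 781^4096=277, 781^8192=589, 781^16384=61, 781^32768=337, 781^65536=205, 781^131072=571, 781^262144=331, 781^524288=427; 781^987578 = 781^2 * 781^8 * 781^16 * 781^32 * 781^128 * 781^256 * 781^4096 * 781^65536 * 781^131072 * 781^262144 * 781^524288 = 589 (mod 846); answer 589
Part II: S1 = 589; c = -21; remainder = value at the root: 5*(-21)^3 + 4*(-21)^2 + 4*(-21)^1 - 6 = (-46305) + (1764) + (-84) + (-6) = -44631; answer -44631
Part III: S2 = -44631; d = -1; cross terms: (-19*2 - -11*-1)=-49, (-11*24 - 22*2)=-308, (22*34 - -17*24)=1156, (-17*-1 - -19*34)=663; twice the area = |1462| = 1462; area = 731; answer 731

731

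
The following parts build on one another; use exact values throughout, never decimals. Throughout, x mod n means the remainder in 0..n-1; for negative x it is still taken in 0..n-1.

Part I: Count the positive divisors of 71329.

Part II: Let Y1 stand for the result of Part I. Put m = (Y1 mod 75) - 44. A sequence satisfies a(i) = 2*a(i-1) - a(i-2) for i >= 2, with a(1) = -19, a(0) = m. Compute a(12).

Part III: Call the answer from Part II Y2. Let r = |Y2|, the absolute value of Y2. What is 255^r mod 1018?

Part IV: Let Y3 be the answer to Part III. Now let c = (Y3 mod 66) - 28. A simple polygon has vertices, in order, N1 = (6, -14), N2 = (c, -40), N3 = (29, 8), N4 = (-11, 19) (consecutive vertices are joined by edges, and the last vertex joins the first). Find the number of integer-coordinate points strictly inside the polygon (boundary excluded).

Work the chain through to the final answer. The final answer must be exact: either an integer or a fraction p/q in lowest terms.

Part I: 71329 is prime, so its only divisors are 1 and 71329; count = 2; answer 2
Part II: Y1 = 2; m = -42; a(2) = 2*(-19) - 1*(-42) = 4; iterating: a(2)=4, a(3)=27, a(4)=50, a(5)=73, a(6)=96, a(7)=119, a(8)=142, a(9)=165, a(10)=188, a(11)=211, a(12)=234; answer 234
Part III: Y2 = 234; r = 234; squarings mod 1018: 255^1=255, 255^2=891, 255^4=859, 255^8=849, 255^16=57, 255^32=195, 255^64=359, 255^128=613; 255^234 = 255^2 * 255^8 * 255^32 * 255^64 * 255^128 = 473 (mod 1018); answer 473
Part IV: Y3 = 473; c = -17; cross terms: (6*-40 - -17*-14)=-478, (-17*8 - 29*-40)=1024, (29*19 - -11*8)=639, (-11*-14 - 6*19)=40; twice the area = |1225| = 1225; area = 1225/2; boundary points = 1 + 2 + 1 + 1 = 5; strictly interior points = area - boundary/2 + 1 = 611; answer 611

611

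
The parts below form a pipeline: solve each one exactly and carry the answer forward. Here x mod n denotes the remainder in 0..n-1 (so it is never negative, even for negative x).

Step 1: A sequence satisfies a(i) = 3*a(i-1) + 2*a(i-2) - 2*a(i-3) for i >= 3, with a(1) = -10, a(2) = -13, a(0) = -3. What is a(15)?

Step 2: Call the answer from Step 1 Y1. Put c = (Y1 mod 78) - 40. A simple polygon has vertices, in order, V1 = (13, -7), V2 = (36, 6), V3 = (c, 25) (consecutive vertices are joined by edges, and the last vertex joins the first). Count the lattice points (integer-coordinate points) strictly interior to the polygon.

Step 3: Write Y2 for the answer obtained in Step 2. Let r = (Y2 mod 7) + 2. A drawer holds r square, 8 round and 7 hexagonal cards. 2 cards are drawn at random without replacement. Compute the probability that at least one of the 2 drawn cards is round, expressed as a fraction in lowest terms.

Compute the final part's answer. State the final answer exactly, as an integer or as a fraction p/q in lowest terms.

Step 1: a(3) = 3*(-13) + 2*(-10) - 2*(-3) = -53; iterating: a(3)=-53, a(4)=-165, a(5)=-575, a(6)=-1949, a(7)=-6667, a(8)=-22749, a(9)=-77683, a(10)=-265213, a(11)=-905507, a(12)=-3091581, a(13)=-10555331, a(14)=-36038141, a(15)=-123041923; answer -123041923
Step 2: Y1 = -123041923; c = -5; cross terms: (13*6 - 36*-7)=330, (36*25 - -5*6)=930, (-5*-7 - 13*25)=-290; twice the area = |970| = 970; area = 485; boundary points = 1 + 1 + 2 = 4; strictly interior points = area - boundary/2 + 1 = 484; answer 484
Step 3: Y2 = 484; r = 3; total draws C(18,2) = 153; complement C(10,2) = 45; favorable 153 - 45 = 108; P = 12/17; answer 12/17

12/17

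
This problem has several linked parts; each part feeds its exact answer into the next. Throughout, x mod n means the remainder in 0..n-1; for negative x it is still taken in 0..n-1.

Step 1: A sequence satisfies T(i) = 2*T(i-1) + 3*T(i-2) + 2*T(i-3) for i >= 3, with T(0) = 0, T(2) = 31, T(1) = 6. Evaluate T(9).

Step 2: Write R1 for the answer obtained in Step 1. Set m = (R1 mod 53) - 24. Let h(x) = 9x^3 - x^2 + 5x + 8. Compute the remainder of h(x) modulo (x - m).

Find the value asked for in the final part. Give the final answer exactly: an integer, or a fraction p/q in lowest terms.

Step 1: T(3) = 2*(31) + 3*(6) + 2*(0) = 80; iterating: T(3)=80, T(4)=265, T(5)=832, T(6)=2619, T(7)=8264, T(8)=26049, T(9)=82128; answer 82128
Step 2: R1 = 82128; m = 7; remainder = value at the root: 9*(7)^3 - 1*(7)^2 + 5*(7)^1 + 8 = (3087) + (-49) + (35) + (8) = 3081; answer 3081

3081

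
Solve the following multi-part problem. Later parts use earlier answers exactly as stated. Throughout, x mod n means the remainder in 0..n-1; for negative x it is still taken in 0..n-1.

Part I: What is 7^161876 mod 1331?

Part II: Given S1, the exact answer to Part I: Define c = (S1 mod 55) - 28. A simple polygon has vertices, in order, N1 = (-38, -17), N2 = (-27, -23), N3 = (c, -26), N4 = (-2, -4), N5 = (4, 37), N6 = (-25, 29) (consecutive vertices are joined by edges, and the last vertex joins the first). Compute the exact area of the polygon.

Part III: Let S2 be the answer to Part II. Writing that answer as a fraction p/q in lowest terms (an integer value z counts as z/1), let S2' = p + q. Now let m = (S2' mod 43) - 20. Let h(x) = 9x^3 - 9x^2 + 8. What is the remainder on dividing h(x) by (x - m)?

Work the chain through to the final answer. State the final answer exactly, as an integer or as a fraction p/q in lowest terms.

Part I: squarings mod 1331: 7^1=7, 7^2=49, 7^4=1070, 7^8=240, 7^16=367, 7^32=258, 7^64=14, 7^128=196, 7^256=1148, 7^512=214, 7^1024=542, 7^2048=944, 7^4096=697, 7^8192=1325, 7^16384=36, 7^32768=1296, 7^65536=1225, 7^131072=588; 7^161876 = 7^4 * 7^16 * 7^64 * 7^2048 * 7^4096 * 7^8192 * 7^16384 * 7^131072 = 444 (mod 1331); answer 444
Part II: S1 = 444; c = -24; cross terms: (-38*-23 - -27*-17)=415, (-27*-26 - -24*-23)=150, (-24*-4 - -2*-26)=44, (-2*37 - 4*-4)=-58, (4*29 - -25*37)=1041, (-25*-17 - -38*29)=1527; twice the area = |3119| = 3119; area = 3119/2; answer 3119/2
Part III: S2 = 3119/2; threaded value p + q = 3121; m = 5; remainder = value at the root: 9*(5)^3 - 9*(5)^2 + 8 = (1125) + (-225) + (8) = 908; answer 908

908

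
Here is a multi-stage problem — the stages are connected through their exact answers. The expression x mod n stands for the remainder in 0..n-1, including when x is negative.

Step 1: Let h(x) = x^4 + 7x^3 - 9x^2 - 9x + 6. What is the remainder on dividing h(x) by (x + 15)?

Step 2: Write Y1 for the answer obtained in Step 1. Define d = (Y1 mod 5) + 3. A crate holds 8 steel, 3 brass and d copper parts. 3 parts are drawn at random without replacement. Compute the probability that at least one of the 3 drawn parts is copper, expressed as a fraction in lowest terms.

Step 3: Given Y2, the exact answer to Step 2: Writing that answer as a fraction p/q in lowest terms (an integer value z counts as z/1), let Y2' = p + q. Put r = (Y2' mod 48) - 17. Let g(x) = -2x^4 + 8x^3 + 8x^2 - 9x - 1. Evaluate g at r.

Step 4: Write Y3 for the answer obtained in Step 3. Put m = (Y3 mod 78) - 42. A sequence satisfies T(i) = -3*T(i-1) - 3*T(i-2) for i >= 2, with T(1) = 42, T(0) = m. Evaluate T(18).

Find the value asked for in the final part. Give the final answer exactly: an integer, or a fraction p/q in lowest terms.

Step 1: remainder = value at the root: 1*(-15)^4 + 7*(-15)^3 - 9*(-15)^2 - 9*(-15)^1 + 6 = (50625) + (-23625) + (-2025) + (135) + (6) = 25116; answer 25116
Step 2: Y1 = 25116; d = 4; total draws C(15,3) = 455; complement C(11,3) = 165; favorable 455 - 165 = 290; P = 58/91; answer 58/91
Step 3: Y2 = 58/91; threaded value p + q = 149; r = -12; -2*(-12)^4 + 8*(-12)^3 + 8*(-12)^2 - 9*(-12)^1 - 1 = (-41472) + (-13824) + (1152) + (108) + (-1) = -54037; answer -54037
Step 4: Y3 = -54037; m = -25; T(2) = -3*(42) - 3*(-25) = -51; iterating: T(2)=-51, T(3)=27, T(4)=72, T(5)=-297, T(6)=675, T(7)=-1134, T(8)=1377, T(9)=-729, T(10)=-1944, T(11)=8019, T(12)=-18225, T(13)=30618, T(14)=-37179, T(15)=19683, T(16)=52488, T(17)=-216513, T(18)=492075; answer 492075

492075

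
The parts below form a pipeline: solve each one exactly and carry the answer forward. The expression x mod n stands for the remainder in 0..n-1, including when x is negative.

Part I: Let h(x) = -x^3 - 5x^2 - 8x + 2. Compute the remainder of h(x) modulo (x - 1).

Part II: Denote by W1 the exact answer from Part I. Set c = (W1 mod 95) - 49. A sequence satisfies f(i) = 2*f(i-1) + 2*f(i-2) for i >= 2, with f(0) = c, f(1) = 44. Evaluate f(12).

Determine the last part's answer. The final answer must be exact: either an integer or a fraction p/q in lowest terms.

3438976

Part I: remainder = value at the root: -1*(1)^3 - 5*(1)^2 - 8*(1)^1 + 2 = (-1) + (-5) + (-8) + (2) = -12; answer -12
Part II: W1 = -12; c = 34; f(2) = 2*(44) + 2*(34) = 156; iterating: f(2)=156, f(3)=400, f(4)=1112, f(5)=3024, f(6)=8272, f(7)=22592, f(8)=61728, f(9)=168640, f(10)=460736, f(11)=1258752, f(12)=3438976; answer 3438976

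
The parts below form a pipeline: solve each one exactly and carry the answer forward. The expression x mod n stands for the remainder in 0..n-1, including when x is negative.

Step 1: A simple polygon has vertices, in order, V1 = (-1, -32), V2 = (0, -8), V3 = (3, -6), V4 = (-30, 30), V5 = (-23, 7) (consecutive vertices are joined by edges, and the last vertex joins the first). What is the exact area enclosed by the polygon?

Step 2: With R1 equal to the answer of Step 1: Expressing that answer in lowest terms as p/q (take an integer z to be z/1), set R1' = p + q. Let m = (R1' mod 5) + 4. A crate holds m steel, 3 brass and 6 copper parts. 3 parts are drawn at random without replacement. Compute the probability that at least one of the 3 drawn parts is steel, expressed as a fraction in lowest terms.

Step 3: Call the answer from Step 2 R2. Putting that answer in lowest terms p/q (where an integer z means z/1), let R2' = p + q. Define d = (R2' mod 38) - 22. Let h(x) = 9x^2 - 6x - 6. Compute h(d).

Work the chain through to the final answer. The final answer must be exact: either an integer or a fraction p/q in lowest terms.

Step 1: cross terms: (-1*-8 - 0*-32)=8, (0*-6 - 3*-8)=24, (3*30 - -30*-6)=-90, (-30*7 - -23*30)=480, (-23*-32 - -1*7)=743; twice the area = |1165| = 1165; area = 1165/2; answer 1165/2
Step 2: R1 = 1165/2; threaded value p + q = 1167; m = 6; total draws C(15,3) = 455; complement C(9,3) = 84; favorable 455 - 84 = 371; P = 53/65; answer 53/65
Step 3: R2 = 53/65; threaded value p + q = 118; d = -18; 9*(-18)^2 - 6*(-18)^1 - 6 = (2916) + (108) + (-6) = 3018; answer 3018

3018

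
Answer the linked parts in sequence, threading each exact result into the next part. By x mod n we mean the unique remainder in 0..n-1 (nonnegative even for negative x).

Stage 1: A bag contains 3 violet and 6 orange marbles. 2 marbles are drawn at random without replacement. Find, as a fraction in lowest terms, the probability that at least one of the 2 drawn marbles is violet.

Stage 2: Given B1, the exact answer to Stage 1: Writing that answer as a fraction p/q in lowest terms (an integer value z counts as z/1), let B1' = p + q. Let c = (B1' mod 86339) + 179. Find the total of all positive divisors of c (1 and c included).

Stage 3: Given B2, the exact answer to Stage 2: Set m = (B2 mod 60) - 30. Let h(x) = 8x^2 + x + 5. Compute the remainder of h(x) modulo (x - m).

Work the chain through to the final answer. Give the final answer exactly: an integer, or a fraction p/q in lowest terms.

2615

Stage 1: total draws C(9,2) = 36; complement C(6,2) = 15; favorable 36 - 15 = 21; P = 7/12; answer 7/12
Stage 2: B1 = 7/12; threaded value p + q = 19; c = 198; 198 = 2 * 3^2 * 11; sigma = (1 + 2) * (1 + 3 + 9) * (1 + 11) = 3 * 13 * 12 = 468; answer 468
Stage 3: B2 = 468; m = 18; remainder = value at the root: 8*(18)^2 + 1*(18)^1 + 5 = (2592) + (18) + (5) = 2615; answer 2615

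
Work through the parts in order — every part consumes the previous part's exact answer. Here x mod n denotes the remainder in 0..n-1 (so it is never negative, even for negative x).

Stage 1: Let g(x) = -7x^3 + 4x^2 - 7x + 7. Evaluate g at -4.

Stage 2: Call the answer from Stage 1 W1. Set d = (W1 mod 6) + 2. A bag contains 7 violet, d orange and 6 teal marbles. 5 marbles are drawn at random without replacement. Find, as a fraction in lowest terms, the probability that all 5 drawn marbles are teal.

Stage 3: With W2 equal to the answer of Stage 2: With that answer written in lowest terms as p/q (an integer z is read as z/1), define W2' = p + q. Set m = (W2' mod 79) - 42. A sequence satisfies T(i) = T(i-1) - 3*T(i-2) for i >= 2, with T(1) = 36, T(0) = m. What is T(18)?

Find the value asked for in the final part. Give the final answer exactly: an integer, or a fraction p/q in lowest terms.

Stage 1: -7*(-4)^3 + 4*(-4)^2 - 7*(-4)^1 + 7 = (448) + (64) + (28) + (7) = 547; answer 547
Stage 2: W1 = 547; d = 3; total draws C(16,5) = 4368; favorable C(6,5) = 6; P = 1/728; answer 1/728
Stage 3: W2 = 1/728; threaded value p + q = 729; m = -24; T(2) = 1*(36) - 3*(-24) = 108; iterating: T(2)=108, T(3)=0, T(4)=-324, T(5)=-324, T(6)=648, T(7)=1620, T(8)=-324, T(9)=-5184, T(10)=-4212, T(11)=11340, T(12)=23976, T(13)=-10044, T(14)=-81972, T(15)=-51840, T(16)=194076, T(17)=349596, T(18)=-232632; answer -232632

-232632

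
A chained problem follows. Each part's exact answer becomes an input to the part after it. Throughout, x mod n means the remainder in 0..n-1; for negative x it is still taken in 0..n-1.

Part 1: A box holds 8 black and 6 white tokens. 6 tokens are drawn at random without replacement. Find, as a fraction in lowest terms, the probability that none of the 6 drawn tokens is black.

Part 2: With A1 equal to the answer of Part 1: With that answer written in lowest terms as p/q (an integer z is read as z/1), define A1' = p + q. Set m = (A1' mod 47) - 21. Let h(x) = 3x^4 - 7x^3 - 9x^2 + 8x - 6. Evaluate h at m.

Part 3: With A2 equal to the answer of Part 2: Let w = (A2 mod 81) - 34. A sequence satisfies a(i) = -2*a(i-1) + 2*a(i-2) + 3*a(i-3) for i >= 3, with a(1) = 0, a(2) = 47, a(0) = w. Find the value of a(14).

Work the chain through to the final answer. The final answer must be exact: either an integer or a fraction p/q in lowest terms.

1572191

Part 1: total draws C(14,6) = 3003; favorable C(6,6) = 1; P = 1/3003; answer 1/3003
Part 2: A1 = 1/3003; threaded value p + q = 3004; m = 22; 3*(22)^4 - 7*(22)^3 - 9*(22)^2 + 8*(22)^1 - 6 = (702768) + (-74536) + (-4356) + (176) + (-6) = 624046; answer 624046
Part 3: A2 = 624046; w = -12; a(3) = -2*(47) + 2*(0) + 3*(-12) = -130; iterating: a(3)=-130, a(4)=354, a(5)=-827, a(6)=1972, a(7)=-4536, a(8)=10535, a(9)=-24226, a(10)=55914, a(11)=-128675, a(12)=296500, a(13)=-682608, a(14)=1572191; answer 1572191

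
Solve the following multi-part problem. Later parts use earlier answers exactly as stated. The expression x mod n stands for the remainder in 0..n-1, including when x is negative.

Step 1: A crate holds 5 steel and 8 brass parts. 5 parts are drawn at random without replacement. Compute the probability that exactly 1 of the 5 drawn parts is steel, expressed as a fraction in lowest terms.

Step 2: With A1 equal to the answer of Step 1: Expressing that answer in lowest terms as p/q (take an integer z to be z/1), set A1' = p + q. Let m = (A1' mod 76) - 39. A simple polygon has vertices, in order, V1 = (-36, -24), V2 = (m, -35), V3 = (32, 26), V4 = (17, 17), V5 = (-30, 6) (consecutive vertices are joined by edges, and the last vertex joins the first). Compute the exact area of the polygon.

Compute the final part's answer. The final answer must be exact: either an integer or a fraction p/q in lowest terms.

2065

Step 1: total draws C(13,5) = 1287; favorable C(5,1)*C(8,4) = 350; P = 350/1287; answer 350/1287
Step 2: A1 = 350/1287; threaded value p + q = 1637; m = 2; cross terms: (-36*-35 - 2*-24)=1308, (2*26 - 32*-35)=1172, (32*17 - 17*26)=102, (17*6 - -30*17)=612, (-30*-24 - -36*6)=936; twice the area = |4130| = 4130; area = 2065; answer 2065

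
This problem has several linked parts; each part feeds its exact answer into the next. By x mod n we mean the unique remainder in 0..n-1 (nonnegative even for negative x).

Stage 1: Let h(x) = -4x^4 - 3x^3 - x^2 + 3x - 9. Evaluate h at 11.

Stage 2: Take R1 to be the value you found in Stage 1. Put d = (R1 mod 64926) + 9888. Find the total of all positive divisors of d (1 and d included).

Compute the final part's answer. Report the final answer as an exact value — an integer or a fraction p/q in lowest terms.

30600

Stage 1: -4*(11)^4 - 3*(11)^3 - 1*(11)^2 + 3*(11)^1 - 9 = (-58564) + (-3993) + (-121) + (33) + (-9) = -62654; answer -62654
Stage 2: R1 = -62654; d = 12160; 12160 = 2^7 * 5 * 19; sigma = (1 + 2 + 4 + 8 + 16 + 32 + 64 + 128) * (1 + 5) * (1 + 19) = 255 * 6 * 20 = 30600; answer 30600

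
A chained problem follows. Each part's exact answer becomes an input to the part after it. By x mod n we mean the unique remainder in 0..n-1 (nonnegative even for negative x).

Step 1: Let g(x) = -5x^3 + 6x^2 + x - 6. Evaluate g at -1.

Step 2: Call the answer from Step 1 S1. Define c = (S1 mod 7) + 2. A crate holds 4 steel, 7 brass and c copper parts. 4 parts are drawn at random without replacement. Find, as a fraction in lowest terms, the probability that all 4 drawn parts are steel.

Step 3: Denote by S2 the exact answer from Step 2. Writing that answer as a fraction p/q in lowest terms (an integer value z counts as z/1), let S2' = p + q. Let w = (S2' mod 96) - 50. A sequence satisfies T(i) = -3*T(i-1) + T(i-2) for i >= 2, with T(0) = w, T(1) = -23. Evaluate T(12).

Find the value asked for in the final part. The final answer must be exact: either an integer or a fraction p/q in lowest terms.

Step 1: -5*(-1)^3 + 6*(-1)^2 + 1*(-1)^1 - 6 = (5) + (6) + (-1) + (-6) = 4; answer 4
Step 2: S1 = 4; c = 6; total draws C(17,4) = 2380; favorable C(4,4) = 1; P = 1/2380; answer 1/2380
Step 3: S2 = 1/2380; threaded value p + q = 2381; w = 27; T(2) = -3*(-23) + 1*(27) = 96; iterating: T(2)=96, T(3)=-311, T(4)=1029, T(5)=-3398, T(6)=11223, T(7)=-37067, T(8)=122424, T(9)=-404339, T(10)=1335441, T(11)=-4410662, T(12)=14567427; answer 14567427

14567427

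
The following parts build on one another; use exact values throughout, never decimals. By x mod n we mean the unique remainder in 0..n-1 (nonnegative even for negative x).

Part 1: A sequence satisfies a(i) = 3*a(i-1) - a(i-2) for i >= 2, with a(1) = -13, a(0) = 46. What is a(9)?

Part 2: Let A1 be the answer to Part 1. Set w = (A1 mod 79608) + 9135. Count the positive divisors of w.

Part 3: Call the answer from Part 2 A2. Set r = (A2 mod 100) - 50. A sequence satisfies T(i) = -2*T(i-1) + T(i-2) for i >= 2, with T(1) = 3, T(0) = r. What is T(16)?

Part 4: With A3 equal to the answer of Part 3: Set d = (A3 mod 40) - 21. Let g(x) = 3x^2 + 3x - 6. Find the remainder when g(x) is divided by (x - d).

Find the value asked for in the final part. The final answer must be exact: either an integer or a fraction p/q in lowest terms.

Part 1: a(2) = 3*(-13) - 1*(46) = -85; iterating: a(2)=-85, a(3)=-242, a(4)=-641, a(5)=-1681, a(6)=-4402, a(7)=-11525, a(8)=-30173, a(9)=-78994; answer -78994
Part 2: A1 = -78994; w = 9749; 9749 is prime, so its only divisors are 1 and 9749; count = 2; answer 2
Part 3: A2 = 2; r = -48; T(2) = -2*(3) + 1*(-48) = -54; iterating: T(2)=-54, T(3)=111, T(4)=-276, T(5)=663, T(6)=-1602, T(7)=3867, T(8)=-9336, T(9)=22539, T(10)=-54414, T(11)=131367, T(12)=-317148, T(13)=765663, T(14)=-1848474, T(15)=4462611, T(16)=-10773696; answer -10773696
Part 4: A3 = -10773696; d = 3; remainder = value at the root: 3*(3)^2 + 3*(3)^1 - 6 = (27) + (9) + (-6) = 30; answer 30

30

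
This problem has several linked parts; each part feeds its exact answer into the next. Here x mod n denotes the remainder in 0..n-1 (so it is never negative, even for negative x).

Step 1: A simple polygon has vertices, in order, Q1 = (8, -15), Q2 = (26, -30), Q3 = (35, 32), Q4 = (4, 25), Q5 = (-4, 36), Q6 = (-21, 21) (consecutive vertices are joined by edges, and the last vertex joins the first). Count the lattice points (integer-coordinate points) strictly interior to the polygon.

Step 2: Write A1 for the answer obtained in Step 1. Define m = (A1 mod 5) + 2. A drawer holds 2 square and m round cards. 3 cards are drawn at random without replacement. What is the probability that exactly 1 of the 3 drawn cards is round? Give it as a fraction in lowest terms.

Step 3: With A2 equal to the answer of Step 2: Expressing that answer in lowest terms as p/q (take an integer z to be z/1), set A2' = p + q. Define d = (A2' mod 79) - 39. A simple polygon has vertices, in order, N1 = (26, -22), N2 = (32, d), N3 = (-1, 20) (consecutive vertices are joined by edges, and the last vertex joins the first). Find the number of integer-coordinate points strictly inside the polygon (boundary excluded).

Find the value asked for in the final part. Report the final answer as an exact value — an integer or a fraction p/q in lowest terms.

1

Step 1: cross terms: (8*-30 - 26*-15)=150, (26*32 - 35*-30)=1882, (35*25 - 4*32)=747, (4*36 - -4*25)=244, (-4*21 - -21*36)=672, (-21*-15 - 8*21)=147; twice the area = |3842| = 3842; area = 1921; boundary points = 3 + 1 + 1 + 1 + 1 + 1 = 8; strictly interior points = area - boundary/2 + 1 = 1918; answer 1918
Step 2: A1 = 1918; m = 5; total draws C(7,3) = 35; favorable C(5,1)*C(2,2) = 5; P = 1/7; answer 1/7
Step 3: A2 = 1/7; threaded value p + q = 8; d = -31; cross terms: (26*-31 - 32*-22)=-102, (32*20 - -1*-31)=609, (-1*-22 - 26*20)=-498; twice the area = |9| = 9; area = 9/2; boundary points = 3 + 3 + 3 = 9; strictly interior points = area - boundary/2 + 1 = 1; answer 1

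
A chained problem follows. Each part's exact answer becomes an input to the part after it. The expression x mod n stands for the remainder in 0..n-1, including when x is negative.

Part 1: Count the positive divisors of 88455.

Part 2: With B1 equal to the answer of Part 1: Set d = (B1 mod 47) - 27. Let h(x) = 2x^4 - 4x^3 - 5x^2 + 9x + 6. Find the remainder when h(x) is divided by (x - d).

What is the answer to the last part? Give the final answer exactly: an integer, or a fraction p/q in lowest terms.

286108

Part 1: 88455 = 3 * 5 * 5897; number of divisors = (1+1) * (1+1) * (1+1) = 8; answer 8
Part 2: B1 = 8; d = -19; remainder = value at the root: 2*(-19)^4 - 4*(-19)^3 - 5*(-19)^2 + 9*(-19)^1 + 6 = (260642) + (27436) + (-1805) + (-171) + (6) = 286108; answer 286108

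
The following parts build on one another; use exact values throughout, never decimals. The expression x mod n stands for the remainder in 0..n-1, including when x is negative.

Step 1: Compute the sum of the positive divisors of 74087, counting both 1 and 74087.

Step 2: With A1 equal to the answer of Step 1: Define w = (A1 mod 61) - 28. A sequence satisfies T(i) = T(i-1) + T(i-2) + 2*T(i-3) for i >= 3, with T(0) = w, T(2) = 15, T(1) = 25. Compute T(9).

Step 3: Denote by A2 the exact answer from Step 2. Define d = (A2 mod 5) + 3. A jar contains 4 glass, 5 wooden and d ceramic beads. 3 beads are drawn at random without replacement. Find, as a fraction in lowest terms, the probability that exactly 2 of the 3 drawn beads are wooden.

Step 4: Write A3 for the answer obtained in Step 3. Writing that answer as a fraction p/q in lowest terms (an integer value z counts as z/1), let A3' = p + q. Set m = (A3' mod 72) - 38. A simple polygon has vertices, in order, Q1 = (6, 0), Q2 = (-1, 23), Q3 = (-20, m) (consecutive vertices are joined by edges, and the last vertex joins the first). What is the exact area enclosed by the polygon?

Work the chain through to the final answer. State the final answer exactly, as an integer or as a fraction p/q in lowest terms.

Step 1: 74087 = 13 * 41 * 139; sigma = (1 + 13) * (1 + 41) * (1 + 139) = 14 * 42 * 140 = 82320; answer 82320
Step 2: A1 = 82320; w = 3; T(3) = 1*(15) + 1*(25) + 2*(3) = 46; iterating: T(3)=46, T(4)=111, T(5)=187, T(6)=390, T(7)=799, T(8)=1563, T(9)=3142; answer 3142
Step 3: A2 = 3142; d = 5; total draws C(14,3) = 364; favorable C(5,2)*C(9,1) = 90; P = 45/182; answer 45/182
Step 4: A3 = 45/182; threaded value p + q = 227; m = -27; cross terms: (6*23 - -1*0)=138, (-1*-27 - -20*23)=487, (-20*0 - 6*-27)=162; twice the area = |787| = 787; area = 787/2; answer 787/2

787/2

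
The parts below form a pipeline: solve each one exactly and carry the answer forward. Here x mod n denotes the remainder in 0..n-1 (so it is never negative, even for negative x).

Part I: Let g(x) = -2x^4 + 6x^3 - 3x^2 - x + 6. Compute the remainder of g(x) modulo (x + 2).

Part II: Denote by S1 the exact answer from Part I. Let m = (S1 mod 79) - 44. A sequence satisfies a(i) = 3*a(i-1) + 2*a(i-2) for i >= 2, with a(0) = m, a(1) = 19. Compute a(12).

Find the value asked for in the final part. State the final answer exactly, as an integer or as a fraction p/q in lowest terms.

Part I: remainder = value at the root: -2*(-2)^4 + 6*(-2)^3 - 3*(-2)^2 - 1*(-2)^1 + 6 = (-32) + (-48) + (-12) + (2) + (6) = -84; answer -84
Part II: S1 = -84; m = 30; a(2) = 3*(19) + 2*(30) = 117; iterating: a(2)=117, a(3)=389, a(4)=1401, a(5)=4981, a(6)=17745, a(7)=63197, a(8)=225081, a(9)=801637, a(10)=2855073, a(11)=10168493, a(12)=36215625; answer 36215625

36215625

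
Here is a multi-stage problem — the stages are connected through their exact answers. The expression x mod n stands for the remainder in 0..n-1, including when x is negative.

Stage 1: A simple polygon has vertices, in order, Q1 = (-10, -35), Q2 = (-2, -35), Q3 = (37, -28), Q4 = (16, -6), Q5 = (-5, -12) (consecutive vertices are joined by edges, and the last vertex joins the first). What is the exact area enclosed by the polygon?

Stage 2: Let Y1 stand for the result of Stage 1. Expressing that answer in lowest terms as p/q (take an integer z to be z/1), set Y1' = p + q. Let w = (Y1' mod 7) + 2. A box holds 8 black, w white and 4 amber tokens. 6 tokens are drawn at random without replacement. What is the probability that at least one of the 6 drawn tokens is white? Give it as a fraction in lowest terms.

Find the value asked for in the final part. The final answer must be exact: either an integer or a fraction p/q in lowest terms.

3153/3230

Stage 1: cross terms: (-10*-35 - -2*-35)=280, (-2*-28 - 37*-35)=1351, (37*-6 - 16*-28)=226, (16*-12 - -5*-6)=-222, (-5*-35 - -10*-12)=55; twice the area = |1690| = 1690; area = 845; answer 845
Stage 2: Y1 = 845; threaded value p + q = 846; w = 8; total draws C(20,6) = 38760; complement C(12,6) = 924; favorable 38760 - 924 = 37836; P = 3153/3230; answer 3153/3230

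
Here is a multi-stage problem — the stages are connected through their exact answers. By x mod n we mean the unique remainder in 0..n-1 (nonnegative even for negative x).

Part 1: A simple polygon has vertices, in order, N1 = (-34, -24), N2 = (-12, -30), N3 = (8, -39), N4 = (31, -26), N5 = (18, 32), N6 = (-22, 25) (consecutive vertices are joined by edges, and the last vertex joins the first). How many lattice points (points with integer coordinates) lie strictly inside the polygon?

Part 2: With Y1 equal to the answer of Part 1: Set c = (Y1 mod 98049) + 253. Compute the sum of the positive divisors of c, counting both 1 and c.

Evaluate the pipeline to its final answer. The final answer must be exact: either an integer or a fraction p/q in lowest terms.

3468

Part 1: cross terms: (-34*-30 - -12*-24)=732, (-12*-39 - 8*-30)=708, (8*-26 - 31*-39)=1001, (31*32 - 18*-26)=1460, (18*25 - -22*32)=1154, (-22*-24 - -34*25)=1378; twice the area = |6433| = 6433; area = 6433/2; boundary points = 2 + 1 + 1 + 1 + 1 + 1 = 7; strictly interior points = area - boundary/2 + 1 = 3214; answer 3214
Part 2: Y1 = 3214; c = 3467; 3467 is prime, so its only divisors are 1 and 3467; sigma = 1 + 3467 = 3468; answer 3468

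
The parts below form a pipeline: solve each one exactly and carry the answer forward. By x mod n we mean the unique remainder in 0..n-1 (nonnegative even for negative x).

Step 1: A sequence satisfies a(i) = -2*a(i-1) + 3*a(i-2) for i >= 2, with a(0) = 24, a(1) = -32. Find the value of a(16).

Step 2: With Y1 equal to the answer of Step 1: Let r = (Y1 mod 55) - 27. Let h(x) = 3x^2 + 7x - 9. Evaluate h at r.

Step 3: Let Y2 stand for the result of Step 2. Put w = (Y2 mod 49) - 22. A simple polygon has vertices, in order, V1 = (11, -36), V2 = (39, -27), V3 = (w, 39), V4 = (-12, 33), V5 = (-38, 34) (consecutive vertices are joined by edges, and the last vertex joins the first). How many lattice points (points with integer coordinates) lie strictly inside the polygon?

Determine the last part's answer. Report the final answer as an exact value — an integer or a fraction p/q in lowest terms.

2673

Step 1: a(2) = -2*(-32) + 3*(24) = 136; iterating: a(2)=136, a(3)=-368, a(4)=1144, a(5)=-3392, a(6)=10216, a(7)=-30608, a(8)=91864, a(9)=-275552, a(10)=826696, a(11)=-2480048, a(12)=7440184, a(13)=-22320512, a(14)=66961576, a(15)=-200884688, a(16)=602654104; answer 602654104
Step 2: Y1 = 602654104; r = -8; 3*(-8)^2 + 7*(-8)^1 - 9 = (192) + (-56) + (-9) = 127; answer 127
Step 3: Y2 = 127; w = 7; cross terms: (11*-27 - 39*-36)=1107, (39*39 - 7*-27)=1710, (7*33 - -12*39)=699, (-12*34 - -38*33)=846, (-38*-36 - 11*34)=994; twice the area = |5356| = 5356; area = 2678; boundary points = 1 + 2 + 1 + 1 + 7 = 12; strictly interior points = area - boundary/2 + 1 = 2673; answer 2673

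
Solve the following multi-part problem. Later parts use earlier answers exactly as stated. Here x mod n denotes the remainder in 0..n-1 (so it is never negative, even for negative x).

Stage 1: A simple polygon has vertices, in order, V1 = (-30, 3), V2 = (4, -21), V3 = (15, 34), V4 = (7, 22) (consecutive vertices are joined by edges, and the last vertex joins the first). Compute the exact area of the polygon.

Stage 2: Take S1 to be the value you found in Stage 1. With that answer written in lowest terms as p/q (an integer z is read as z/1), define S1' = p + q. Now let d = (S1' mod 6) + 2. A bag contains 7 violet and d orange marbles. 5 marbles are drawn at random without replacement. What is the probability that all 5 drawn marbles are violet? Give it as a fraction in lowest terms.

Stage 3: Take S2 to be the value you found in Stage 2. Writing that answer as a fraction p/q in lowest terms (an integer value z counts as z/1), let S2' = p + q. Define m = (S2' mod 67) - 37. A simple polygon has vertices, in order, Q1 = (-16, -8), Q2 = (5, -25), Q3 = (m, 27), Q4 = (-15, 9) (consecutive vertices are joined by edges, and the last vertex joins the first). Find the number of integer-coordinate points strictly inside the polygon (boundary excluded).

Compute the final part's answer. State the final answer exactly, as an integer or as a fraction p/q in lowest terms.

Stage 1: cross terms: (-30*-21 - 4*3)=618, (4*34 - 15*-21)=451, (15*22 - 7*34)=92, (7*3 - -30*22)=681; twice the area = |1842| = 1842; area = 921; answer 921
Stage 2: S1 = 921; threaded value p + q = 922; d = 6; total draws C(13,5) = 1287; favorable C(7,5) = 21; P = 7/429; answer 7/429
Stage 3: S2 = 7/429; threaded value p + q = 436; m = -3; cross terms: (-16*-25 - 5*-8)=440, (5*27 - -3*-25)=60, (-3*9 - -15*27)=378, (-15*-8 - -16*9)=264; twice the area = |1142| = 1142; area = 571; boundary points = 1 + 4 + 6 + 1 = 12; strictly interior points = area - boundary/2 + 1 = 566; answer 566

566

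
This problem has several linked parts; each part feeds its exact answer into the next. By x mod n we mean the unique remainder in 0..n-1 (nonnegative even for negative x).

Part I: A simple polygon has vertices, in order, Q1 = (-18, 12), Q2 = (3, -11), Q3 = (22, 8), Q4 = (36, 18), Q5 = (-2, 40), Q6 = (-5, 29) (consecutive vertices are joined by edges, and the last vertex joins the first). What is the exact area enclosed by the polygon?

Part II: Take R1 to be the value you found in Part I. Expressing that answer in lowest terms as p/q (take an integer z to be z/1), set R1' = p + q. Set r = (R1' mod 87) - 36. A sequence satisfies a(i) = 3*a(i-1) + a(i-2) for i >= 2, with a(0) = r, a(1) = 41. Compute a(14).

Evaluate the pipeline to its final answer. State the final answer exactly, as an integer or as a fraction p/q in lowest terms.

159600691

Part I: cross terms: (-18*-11 - 3*12)=162, (3*8 - 22*-11)=266, (22*18 - 36*8)=108, (36*40 - -2*18)=1476, (-2*29 - -5*40)=142, (-5*12 - -18*29)=462; twice the area = |2616| = 2616; area = 1308; answer 1308
Part II: R1 = 1308; threaded value p + q = 1309; r = -32; a(2) = 3*(41) + 1*(-32) = 91; iterating: a(2)=91, a(3)=314, a(4)=1033, a(5)=3413, a(6)=11272, a(7)=37229, a(8)=122959, a(9)=406106, a(10)=1341277, a(11)=4429937, a(12)=14631088, a(13)=48323201, a(14)=159600691; answer 159600691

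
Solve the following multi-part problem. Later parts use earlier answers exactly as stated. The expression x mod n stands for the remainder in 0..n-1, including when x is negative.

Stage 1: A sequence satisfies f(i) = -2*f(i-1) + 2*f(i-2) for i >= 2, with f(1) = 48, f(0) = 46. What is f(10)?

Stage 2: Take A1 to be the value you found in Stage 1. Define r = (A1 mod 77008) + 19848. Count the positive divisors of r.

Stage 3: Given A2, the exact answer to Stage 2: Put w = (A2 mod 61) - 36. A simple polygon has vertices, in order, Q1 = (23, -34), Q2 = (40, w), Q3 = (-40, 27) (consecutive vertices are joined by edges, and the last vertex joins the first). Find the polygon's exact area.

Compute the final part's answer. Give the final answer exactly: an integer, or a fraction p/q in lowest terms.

Stage 1: f(2) = -2*(48) + 2*(46) = -4; iterating: f(2)=-4, f(3)=104, f(4)=-216, f(5)=640, f(6)=-1712, f(7)=4704, f(8)=-12832, f(9)=35072, f(10)=-95808; answer -95808
Stage 2: A1 = -95808; r = 78056; 78056 = 2^3 * 11 * 887; number of divisors = (3+1) * (1+1) * (1+1) = 16; answer 16
Stage 3: A2 = 16; w = -20; cross terms: (23*-20 - 40*-34)=900, (40*27 - -40*-20)=280, (-40*-34 - 23*27)=739; twice the area = |1919| = 1919; area = 1919/2; answer 1919/2

1919/2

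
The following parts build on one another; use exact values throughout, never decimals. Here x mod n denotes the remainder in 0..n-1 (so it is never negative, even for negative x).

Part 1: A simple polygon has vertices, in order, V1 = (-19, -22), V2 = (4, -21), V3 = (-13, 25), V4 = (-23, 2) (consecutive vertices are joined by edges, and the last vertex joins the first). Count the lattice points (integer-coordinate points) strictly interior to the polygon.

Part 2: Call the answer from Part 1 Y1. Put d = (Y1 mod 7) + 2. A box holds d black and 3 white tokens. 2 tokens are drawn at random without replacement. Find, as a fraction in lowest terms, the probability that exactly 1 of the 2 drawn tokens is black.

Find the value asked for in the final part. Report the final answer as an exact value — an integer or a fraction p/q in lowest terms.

Part 1: cross terms: (-19*-21 - 4*-22)=487, (4*25 - -13*-21)=-173, (-13*2 - -23*25)=549, (-23*-22 - -19*2)=544; twice the area = |1407| = 1407; area = 1407/2; boundary points = 1 + 1 + 1 + 4 = 7; strictly interior points = area - boundary/2 + 1 = 701; answer 701
Part 2: Y1 = 701; d = 3; total draws C(6,2) = 15; favorable C(3,1)*C(3,1) = 9; P = 3/5; answer 3/5

3/5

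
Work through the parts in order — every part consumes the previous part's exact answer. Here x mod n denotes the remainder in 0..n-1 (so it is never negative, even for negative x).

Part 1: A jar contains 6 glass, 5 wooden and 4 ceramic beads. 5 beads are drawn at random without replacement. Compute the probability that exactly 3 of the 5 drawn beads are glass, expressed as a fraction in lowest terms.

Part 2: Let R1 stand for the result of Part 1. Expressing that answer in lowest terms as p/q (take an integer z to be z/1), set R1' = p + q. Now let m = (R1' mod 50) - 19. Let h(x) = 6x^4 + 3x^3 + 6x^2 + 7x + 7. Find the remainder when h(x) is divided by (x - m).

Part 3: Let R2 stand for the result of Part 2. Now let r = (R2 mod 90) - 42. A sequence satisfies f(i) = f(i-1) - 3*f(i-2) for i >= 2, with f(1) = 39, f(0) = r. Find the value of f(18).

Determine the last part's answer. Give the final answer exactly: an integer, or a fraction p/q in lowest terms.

-192585

Part 1: total draws C(15,5) = 3003; favorable C(6,3)*C(9,2) = 720; P = 240/1001; answer 240/1001
Part 2: R1 = 240/1001; threaded value p + q = 1241; m = 22; remainder = value at the root: 6*(22)^4 + 3*(22)^3 + 6*(22)^2 + 7*(22)^1 + 7 = (1405536) + (31944) + (2904) + (154) + (7) = 1440545; answer 1440545
Part 3: R2 = 1440545; r = -37; f(2) = 1*(39) - 3*(-37) = 150; iterating: f(2)=150, f(3)=33, f(4)=-417, f(5)=-516, f(6)=735, f(7)=2283, f(8)=78, f(9)=-6771, f(10)=-7005, f(11)=13308, f(12)=34323, f(13)=-5601, f(14)=-108570, f(15)=-91767, f(16)=233943, f(17)=509244, f(18)=-192585; answer -192585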